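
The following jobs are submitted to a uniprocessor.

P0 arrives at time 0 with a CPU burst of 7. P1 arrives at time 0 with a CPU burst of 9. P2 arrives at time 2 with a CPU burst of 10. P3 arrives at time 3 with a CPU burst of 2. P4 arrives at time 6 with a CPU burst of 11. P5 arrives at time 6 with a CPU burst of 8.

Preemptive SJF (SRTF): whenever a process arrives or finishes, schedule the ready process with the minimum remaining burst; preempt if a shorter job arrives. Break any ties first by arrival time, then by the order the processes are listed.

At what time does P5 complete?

Timeline: | P0 0-3 | P3 3-5 | P0 5-9 | P5 9-17 | P1 17-26 | P2 26-36 | P4 36-47 |
Completion: P0=9  P1=26  P2=36  P3=5  P4=47  P5=17
Turnaround (C−A): P0=9  P1=26  P2=34  P3=2  P4=41  P5=11

17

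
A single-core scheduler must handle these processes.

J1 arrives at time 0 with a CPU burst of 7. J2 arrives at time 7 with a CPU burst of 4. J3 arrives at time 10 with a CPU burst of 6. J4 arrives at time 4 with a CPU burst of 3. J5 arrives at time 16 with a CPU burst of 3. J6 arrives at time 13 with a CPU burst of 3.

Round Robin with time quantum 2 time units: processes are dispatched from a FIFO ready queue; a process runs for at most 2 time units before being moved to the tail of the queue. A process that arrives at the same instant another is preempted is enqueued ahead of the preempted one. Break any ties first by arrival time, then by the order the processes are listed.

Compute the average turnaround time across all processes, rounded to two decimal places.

Timeline: | J1 0-4 | J4 4-6 | J1 6-8 | J4 8-9 | J2 9-11 | J1 11-12 | J3 12-14 | J2 14-16 | J6 16-18 | J3 18-20 | J5 20-22 | J6 22-23 | J3 23-25 | J5 25-26 |
Completion: J1=12  J2=16  J3=25  J4=9  J5=26  J6=23
Turnaround times: J1=12, J2=9, J3=15, J4=5, J5=10, J6=10
Average turnaround = (12+9+15+5+10+10) / 6 = 61/6 = 10.17

10.17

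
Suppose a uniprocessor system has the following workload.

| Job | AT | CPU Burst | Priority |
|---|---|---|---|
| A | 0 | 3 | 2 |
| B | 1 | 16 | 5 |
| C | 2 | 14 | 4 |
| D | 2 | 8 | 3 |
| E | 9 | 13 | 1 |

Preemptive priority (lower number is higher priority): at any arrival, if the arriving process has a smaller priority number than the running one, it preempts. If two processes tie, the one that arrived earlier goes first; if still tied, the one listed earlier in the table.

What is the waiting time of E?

0

Schedule: | A 0-3 | D 3-9 | E 9-22 | D 22-24 | C 24-38 | B 38-54 |
Completion: A=3  B=54  C=38  D=24  E=22
Waiting(E) = turnaround − burst = 13 − 13 = 0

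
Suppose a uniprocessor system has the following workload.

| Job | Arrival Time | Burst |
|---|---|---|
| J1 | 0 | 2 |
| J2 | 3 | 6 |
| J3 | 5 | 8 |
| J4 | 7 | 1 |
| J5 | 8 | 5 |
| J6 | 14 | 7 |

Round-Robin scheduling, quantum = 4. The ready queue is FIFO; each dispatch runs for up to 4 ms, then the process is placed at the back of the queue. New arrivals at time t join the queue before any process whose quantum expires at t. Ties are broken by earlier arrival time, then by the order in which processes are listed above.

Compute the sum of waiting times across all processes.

41

Timeline: | J1 0-2 | idle 2-3 | J2 3-7 | J3 7-11 | J4 11-12 | J2 12-14 | J5 14-18 | J3 18-22 | J6 22-26 | J5 26-27 | J6 27-30 |
Completion: J1=2  J2=14  J3=22  J4=12  J5=27  J6=30
Waiting = turnaround − burst: J1=0, J2=5, J3=9, J4=4, J5=14, J6=9
Total waiting = 0 + 5 + 9 + 4 + 14 + 9 = 41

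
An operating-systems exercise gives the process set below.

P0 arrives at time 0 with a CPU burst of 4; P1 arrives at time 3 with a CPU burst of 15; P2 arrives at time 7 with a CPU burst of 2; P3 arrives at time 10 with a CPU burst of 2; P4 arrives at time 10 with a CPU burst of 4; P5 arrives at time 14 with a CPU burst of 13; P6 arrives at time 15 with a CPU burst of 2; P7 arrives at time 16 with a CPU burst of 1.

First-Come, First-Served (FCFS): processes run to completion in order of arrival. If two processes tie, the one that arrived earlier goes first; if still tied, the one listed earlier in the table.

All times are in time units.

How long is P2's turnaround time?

Timeline: | P0 0-4 | P1 4-19 | P2 19-21 | P3 21-23 | P4 23-27 | P5 27-40 | P6 40-42 | P7 42-43 |
Completion: P0=4  P1=19  P2=21  P3=23  P4=27  P5=40  P6=42  P7=43
Turnaround(P2) = completion − arrival = 21 − 7 = 14

14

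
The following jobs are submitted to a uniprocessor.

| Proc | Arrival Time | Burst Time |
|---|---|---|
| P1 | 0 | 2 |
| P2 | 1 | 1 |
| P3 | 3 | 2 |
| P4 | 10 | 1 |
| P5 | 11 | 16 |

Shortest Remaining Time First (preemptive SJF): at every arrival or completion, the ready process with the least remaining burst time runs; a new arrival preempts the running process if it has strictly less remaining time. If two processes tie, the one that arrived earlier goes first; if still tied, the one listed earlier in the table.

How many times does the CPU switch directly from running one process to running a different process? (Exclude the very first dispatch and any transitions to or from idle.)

Schedule: | P1 0-2 | P2 2-3 | P3 3-5 | idle 5-10 | P4 10-11 | P5 11-27 |
Completion: P1=2  P2=3  P3=5  P4=11  P5=27
Turnaround (C−A): P1=2  P2=2  P3=2  P4=1  P5=16

3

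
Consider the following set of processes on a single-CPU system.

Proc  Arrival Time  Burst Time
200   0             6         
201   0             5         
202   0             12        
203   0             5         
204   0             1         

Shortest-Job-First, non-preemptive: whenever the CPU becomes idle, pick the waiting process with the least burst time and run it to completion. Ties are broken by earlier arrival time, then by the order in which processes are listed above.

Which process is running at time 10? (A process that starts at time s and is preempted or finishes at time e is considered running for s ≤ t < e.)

Schedule: | 204 0-1 | 201 1-6 | 203 6-11 | 200 11-17 | 202 17-29 |
Completion: 200=17  201=6  202=29  203=11  204=1

203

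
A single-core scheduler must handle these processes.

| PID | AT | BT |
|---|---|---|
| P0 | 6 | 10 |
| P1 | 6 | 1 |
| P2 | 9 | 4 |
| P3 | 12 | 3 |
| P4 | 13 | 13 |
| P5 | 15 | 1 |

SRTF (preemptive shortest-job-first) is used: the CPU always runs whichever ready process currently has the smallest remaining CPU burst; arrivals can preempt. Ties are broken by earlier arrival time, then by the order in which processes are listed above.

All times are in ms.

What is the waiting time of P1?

Schedule: | idle 0-6 | P1 6-7 | P0 7-9 | P2 9-13 | P3 13-16 | P5 16-17 | P0 17-25 | P4 25-38 |
Completion: P0=25  P1=7  P2=13  P3=16  P4=38  P5=17
Waiting(P1) = turnaround − burst = 1 − 1 = 0

0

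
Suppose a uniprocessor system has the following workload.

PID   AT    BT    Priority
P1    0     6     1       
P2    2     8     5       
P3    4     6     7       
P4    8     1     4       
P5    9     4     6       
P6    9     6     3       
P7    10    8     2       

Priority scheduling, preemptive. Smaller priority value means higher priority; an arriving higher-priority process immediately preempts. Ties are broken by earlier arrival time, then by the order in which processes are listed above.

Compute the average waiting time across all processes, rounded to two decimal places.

Timeline: | P1 0-6 | P2 6-8 | P4 8-9 | P6 9-10 | P7 10-18 | P6 18-23 | P2 23-29 | P5 29-33 | P3 33-39 |
Completion: P1=6  P2=29  P3=39  P4=9  P5=33  P6=23  P7=18
Waiting times: P1=0, P2=19, P3=29, P4=0, P5=20, P6=8, P7=0
Average waiting = (0+19+29+0+20+8+0) / 7 = 76/7 = 10.86

10.86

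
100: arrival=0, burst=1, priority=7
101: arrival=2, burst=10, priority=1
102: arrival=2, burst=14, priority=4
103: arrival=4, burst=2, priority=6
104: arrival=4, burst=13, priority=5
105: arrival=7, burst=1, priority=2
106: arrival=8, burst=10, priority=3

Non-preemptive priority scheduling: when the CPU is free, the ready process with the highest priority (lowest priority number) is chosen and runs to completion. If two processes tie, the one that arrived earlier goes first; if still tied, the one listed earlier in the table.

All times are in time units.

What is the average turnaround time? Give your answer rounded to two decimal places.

23.00

Gantt: | 100 0-1 | idle 1-2 | 101 2-12 | 105 12-13 | 106 13-23 | 102 23-37 | 104 37-50 | 103 50-52 |
Completion: 100=1  101=12  102=37  103=52  104=50  105=13  106=23
Turnaround times: 100=1, 101=10, 102=35, 103=48, 104=46, 105=6, 106=15
Average turnaround = (1+10+35+48+46+6+15) / 7 = 161/7 = 23.00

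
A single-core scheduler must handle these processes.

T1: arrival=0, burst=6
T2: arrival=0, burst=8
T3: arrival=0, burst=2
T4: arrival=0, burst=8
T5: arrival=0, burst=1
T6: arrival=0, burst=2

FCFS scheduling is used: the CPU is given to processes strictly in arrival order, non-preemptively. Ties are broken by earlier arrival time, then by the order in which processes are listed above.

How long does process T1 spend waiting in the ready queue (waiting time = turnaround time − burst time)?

0

Timeline: | T1 0-6 | T2 6-14 | T3 14-16 | T4 16-24 | T5 24-25 | T6 25-27 |
Completion: T1=6  T2=14  T3=16  T4=24  T5=25  T6=27
Turnaround (C−A): T1=6  T2=14  T3=16  T4=24  T5=25  T6=27
Waiting(T1) = turnaround − burst = 6 − 6 = 0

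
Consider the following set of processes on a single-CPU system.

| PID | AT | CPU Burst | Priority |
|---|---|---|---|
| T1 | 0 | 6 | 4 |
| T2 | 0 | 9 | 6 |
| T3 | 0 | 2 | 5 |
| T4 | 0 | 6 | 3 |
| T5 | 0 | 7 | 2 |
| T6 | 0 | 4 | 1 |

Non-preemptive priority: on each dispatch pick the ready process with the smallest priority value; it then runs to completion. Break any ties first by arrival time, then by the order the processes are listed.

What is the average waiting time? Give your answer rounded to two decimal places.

13.33

Timeline: | T6 0-4 | T5 4-11 | T4 11-17 | T1 17-23 | T3 23-25 | T2 25-34 |
Completion: T1=23  T2=34  T3=25  T4=17  T5=11  T6=4
Turnaround (C−A): T1=23  T2=34  T3=25  T4=17  T5=11  T6=4
Waiting times: T1=17, T2=25, T3=23, T4=11, T5=4, T6=0
Average waiting = (17+25+23+11+4+0) / 6 = 80/6 = 13.33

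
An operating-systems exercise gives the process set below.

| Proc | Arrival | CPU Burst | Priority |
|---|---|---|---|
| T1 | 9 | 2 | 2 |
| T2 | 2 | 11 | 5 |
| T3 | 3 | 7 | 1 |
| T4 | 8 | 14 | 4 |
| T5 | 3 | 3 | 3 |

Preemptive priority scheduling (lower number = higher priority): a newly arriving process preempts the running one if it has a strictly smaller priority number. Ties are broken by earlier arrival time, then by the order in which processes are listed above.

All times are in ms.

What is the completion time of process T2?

Schedule: | idle 0-2 | T2 2-3 | T3 3-10 | T1 10-12 | T5 12-15 | T4 15-29 | T2 29-39 |
Completion: T1=12  T2=39  T3=10  T4=29  T5=15
Turnaround (C−A): T1=3  T2=37  T3=7  T4=21  T5=12

39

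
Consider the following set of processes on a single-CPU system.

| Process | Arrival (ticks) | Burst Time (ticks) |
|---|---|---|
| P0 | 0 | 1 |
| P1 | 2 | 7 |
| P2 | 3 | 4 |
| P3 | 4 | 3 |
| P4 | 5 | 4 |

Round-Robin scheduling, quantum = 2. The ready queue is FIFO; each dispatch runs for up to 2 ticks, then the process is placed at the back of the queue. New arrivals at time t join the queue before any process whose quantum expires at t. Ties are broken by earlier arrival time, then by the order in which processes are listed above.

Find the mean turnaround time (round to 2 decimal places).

11.00

Timeline: | P0 0-1 | idle 1-2 | P1 2-4 | P2 4-6 | P3 6-8 | P1 8-10 | P4 10-12 | P2 12-14 | P3 14-15 | P1 15-17 | P4 17-19 | P1 19-20 |
Completion: P0=1  P1=20  P2=14  P3=15  P4=19
Turnaround (C−A): P0=1  P1=18  P2=11  P3=11  P4=14
Turnaround times: P0=1, P1=18, P2=11, P3=11, P4=14
Average turnaround = (1+18+11+11+14) / 5 = 55/5 = 11.00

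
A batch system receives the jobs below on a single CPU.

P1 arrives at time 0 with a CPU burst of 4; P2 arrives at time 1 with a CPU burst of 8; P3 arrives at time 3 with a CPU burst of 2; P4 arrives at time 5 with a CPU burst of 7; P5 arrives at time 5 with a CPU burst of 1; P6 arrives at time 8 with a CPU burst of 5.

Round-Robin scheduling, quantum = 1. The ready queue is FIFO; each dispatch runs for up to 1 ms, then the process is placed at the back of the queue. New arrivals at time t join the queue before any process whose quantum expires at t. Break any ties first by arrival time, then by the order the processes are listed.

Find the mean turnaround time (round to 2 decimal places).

14.00

Gantt: | P1 0-1 | P2 1-2 | P1 2-3 | P2 3-4 | P3 4-5 | P1 5-6 | P2 6-7 | P4 7-8 | P5 8-9 | P3 9-10 | P1 10-11 | P2 11-12 | P6 12-13 | P4 13-14 | P2 14-15 | P6 15-16 | P4 16-17 | P2 17-18 | P6 18-19 | P4 19-20 | P2 20-21 | P6 21-22 | P4 22-23 | P2 23-24 | P6 24-25 | P4 25-27 |
Completion: P1=11  P2=24  P3=10  P4=27  P5=9  P6=25
Turnaround (C−A): P1=11  P2=23  P3=7  P4=22  P5=4  P6=17
Turnaround times: P1=11, P2=23, P3=7, P4=22, P5=4, P6=17
Average turnaround = (11+23+7+22+4+17) / 6 = 84/6 = 14.00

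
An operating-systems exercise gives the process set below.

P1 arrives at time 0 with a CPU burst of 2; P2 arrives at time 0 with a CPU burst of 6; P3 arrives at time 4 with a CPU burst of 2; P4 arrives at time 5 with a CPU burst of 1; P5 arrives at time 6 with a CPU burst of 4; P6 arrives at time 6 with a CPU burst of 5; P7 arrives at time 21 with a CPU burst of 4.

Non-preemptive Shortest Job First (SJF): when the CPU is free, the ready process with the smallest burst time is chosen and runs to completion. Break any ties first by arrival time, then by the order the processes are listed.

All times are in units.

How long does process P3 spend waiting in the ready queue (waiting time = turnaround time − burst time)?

5

Timeline: | P1 0-2 | P2 2-8 | P4 8-9 | P3 9-11 | P5 11-15 | P6 15-20 | idle 20-21 | P7 21-25 |
Completion: P1=2  P2=8  P3=11  P4=9  P5=15  P6=20  P7=25
Turnaround (C−A): P1=2  P2=8  P3=7  P4=4  P5=9  P6=14  P7=4
Waiting(P3) = turnaround − burst = 7 − 2 = 5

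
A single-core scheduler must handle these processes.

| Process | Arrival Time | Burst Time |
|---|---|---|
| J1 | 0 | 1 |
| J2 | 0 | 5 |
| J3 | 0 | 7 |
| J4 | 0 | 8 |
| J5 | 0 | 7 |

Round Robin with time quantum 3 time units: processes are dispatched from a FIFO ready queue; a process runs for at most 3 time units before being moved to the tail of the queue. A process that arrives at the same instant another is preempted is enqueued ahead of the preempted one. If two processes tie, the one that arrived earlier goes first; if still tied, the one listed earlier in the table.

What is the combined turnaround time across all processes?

Schedule: | J1 0-1 | J2 1-4 | J3 4-7 | J4 7-10 | J5 10-13 | J2 13-15 | J3 15-18 | J4 18-21 | J5 21-24 | J3 24-25 | J4 25-27 | J5 27-28 |
Completion: J1=1  J2=15  J3=25  J4=27  J5=28
Turnaround = completion − arrival: J1=1, J2=15, J3=25, J4=27, J5=28
Total turnaround = 1 + 15 + 25 + 27 + 28 = 96

96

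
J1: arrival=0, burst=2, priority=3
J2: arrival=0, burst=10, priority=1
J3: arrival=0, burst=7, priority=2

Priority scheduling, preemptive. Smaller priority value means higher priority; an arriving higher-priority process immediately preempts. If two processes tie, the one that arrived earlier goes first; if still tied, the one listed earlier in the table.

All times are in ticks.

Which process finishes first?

J2

Timeline: | J2 0-10 | J3 10-17 | J1 17-19 |
Completion: J1=19  J2=10  J3=17
Finish order: J2 → J3 → J1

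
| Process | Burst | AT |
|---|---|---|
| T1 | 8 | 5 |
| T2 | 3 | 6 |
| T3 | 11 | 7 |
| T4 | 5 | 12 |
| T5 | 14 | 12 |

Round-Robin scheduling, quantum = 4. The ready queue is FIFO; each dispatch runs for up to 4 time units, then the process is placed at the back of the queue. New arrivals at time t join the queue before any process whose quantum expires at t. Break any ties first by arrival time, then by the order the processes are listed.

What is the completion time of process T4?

33

Schedule: | idle 0-5 | T1 5-9 | T2 9-12 | T3 12-16 | T1 16-20 | T4 20-24 | T5 24-28 | T3 28-32 | T4 32-33 | T5 33-37 | T3 37-40 | T5 40-46 |
Completion: T1=20  T2=12  T3=40  T4=33  T5=46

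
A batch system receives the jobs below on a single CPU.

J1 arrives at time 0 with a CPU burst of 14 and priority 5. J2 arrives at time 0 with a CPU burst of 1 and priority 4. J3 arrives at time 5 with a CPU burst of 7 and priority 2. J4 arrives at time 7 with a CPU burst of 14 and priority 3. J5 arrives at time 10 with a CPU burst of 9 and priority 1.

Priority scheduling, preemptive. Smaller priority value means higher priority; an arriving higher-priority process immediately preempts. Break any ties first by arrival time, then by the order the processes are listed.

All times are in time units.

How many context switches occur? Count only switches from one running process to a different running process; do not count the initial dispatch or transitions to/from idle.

6

Schedule: | J2 0-1 | J1 1-5 | J3 5-10 | J5 10-19 | J3 19-21 | J4 21-35 | J1 35-45 |
Completion: J1=45  J2=1  J3=21  J4=35  J5=19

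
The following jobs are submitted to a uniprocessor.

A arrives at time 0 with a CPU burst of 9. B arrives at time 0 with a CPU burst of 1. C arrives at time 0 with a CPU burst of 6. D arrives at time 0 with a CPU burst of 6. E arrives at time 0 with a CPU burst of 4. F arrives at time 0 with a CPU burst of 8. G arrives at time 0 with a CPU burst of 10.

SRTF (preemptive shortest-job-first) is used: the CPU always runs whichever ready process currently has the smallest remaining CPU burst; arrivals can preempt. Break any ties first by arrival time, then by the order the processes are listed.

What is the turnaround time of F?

Gantt: | B 0-1 | E 1-5 | C 5-11 | D 11-17 | F 17-25 | A 25-34 | G 34-44 |
Completion: A=34  B=1  C=11  D=17  E=5  F=25  G=44
Turnaround (C−A): A=34  B=1  C=11  D=17  E=5  F=25  G=44
Turnaround(F) = completion − arrival = 25 − 0 = 25

25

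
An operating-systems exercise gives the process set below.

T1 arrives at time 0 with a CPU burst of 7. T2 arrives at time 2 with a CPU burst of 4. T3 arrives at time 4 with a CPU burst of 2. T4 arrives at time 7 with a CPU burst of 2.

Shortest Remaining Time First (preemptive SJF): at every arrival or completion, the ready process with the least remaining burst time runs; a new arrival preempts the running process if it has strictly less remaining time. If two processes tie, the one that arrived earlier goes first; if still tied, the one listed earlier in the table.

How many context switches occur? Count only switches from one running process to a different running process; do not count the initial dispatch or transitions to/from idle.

Timeline: | T1 0-2 | T2 2-6 | T3 6-8 | T4 8-10 | T1 10-15 |
Completion: T1=15  T2=6  T3=8  T4=10
Turnaround (C−A): T1=15  T2=4  T3=4  T4=3

4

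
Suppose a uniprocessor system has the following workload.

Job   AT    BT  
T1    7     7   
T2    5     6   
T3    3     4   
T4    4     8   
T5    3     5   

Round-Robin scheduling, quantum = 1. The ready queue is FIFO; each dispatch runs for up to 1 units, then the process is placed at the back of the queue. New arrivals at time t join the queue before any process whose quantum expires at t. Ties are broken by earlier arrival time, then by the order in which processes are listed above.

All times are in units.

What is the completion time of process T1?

Schedule: | idle 0-3 | T3 3-4 | T5 4-5 | T4 5-6 | T3 6-7 | T2 7-8 | T5 8-9 | T4 9-10 | T1 10-11 | T3 11-12 | T2 12-13 | T5 13-14 | T4 14-15 | T1 15-16 | T3 16-17 | T2 17-18 | T5 18-19 | T4 19-20 | T1 20-21 | T2 21-22 | T5 22-23 | T4 23-24 | T1 24-25 | T2 25-26 | T4 26-27 | T1 27-28 | T2 28-29 | T4 29-30 | T1 30-31 | T4 31-32 | T1 32-33 |
Completion: T1=33  T2=29  T3=17  T4=32  T5=23
Turnaround (C−A): T1=26  T2=24  T3=14  T4=28  T5=20

33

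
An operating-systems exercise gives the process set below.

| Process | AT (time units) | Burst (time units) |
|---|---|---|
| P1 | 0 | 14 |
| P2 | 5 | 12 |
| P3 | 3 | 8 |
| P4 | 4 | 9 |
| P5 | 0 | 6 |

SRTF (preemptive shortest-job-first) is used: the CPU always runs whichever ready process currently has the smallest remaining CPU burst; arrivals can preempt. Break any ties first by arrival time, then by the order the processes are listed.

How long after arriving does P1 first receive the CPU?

35

Gantt: | P5 0-6 | P3 6-14 | P4 14-23 | P2 23-35 | P1 35-49 |
Completion: P1=49  P2=35  P3=14  P4=23  P5=6
Turnaround (C−A): P1=49  P2=30  P3=11  P4=19  P5=6
Response(P1) = first start − arrival = 35 − 0 = 35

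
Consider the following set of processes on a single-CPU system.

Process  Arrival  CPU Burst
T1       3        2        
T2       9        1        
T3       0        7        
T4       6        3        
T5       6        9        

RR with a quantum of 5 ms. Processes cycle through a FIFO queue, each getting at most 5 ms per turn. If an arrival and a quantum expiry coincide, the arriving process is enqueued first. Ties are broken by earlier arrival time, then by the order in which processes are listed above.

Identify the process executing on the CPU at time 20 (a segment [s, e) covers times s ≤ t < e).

Gantt: | T3 0-5 | T1 5-7 | T3 7-9 | T4 9-12 | T5 12-17 | T2 17-18 | T5 18-22 |
Completion: T1=7  T2=18  T3=9  T4=12  T5=22

T5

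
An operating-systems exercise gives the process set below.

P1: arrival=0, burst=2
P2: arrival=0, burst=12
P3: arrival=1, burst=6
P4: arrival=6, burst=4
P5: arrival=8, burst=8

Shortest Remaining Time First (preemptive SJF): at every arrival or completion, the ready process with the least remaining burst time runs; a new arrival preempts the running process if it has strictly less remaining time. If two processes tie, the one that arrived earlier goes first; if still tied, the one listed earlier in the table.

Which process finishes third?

Timeline: | P1 0-2 | P3 2-8 | P4 8-12 | P5 12-20 | P2 20-32 |
Completion: P1=2  P2=32  P3=8  P4=12  P5=20
Turnaround (C−A): P1=2  P2=32  P3=7  P4=6  P5=12
Finish order: P1 → P3 → P4 → P5 → P2

P4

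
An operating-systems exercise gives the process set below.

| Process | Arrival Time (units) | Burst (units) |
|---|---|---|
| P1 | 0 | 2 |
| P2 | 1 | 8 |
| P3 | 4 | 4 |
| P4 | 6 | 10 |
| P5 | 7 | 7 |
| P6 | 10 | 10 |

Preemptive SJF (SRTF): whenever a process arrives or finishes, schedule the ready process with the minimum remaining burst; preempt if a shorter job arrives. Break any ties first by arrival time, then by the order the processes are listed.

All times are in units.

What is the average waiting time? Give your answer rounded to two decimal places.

8.00

Timeline: | P1 0-2 | P2 2-4 | P3 4-8 | P2 8-14 | P5 14-21 | P4 21-31 | P6 31-41 |
Completion: P1=2  P2=14  P3=8  P4=31  P5=21  P6=41
Turnaround (C−A): P1=2  P2=13  P3=4  P4=25  P5=14  P6=31
Waiting times: P1=0, P2=5, P3=0, P4=15, P5=7, P6=21
Average waiting = (0+5+0+15+7+21) / 6 = 48/6 = 8.00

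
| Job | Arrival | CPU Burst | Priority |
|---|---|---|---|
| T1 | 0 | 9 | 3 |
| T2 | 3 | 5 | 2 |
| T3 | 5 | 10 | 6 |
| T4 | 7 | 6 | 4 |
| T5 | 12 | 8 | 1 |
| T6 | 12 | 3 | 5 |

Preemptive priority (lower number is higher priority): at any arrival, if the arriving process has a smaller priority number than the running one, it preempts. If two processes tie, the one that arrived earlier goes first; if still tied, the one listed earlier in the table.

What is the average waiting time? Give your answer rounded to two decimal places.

11.67

Schedule: | T1 0-3 | T2 3-8 | T1 8-12 | T5 12-20 | T1 20-22 | T4 22-28 | T6 28-31 | T3 31-41 |
Completion: T1=22  T2=8  T3=41  T4=28  T5=20  T6=31
Waiting times: T1=13, T2=0, T3=26, T4=15, T5=0, T6=16
Average waiting = (13+0+26+15+0+16) / 6 = 70/6 = 11.67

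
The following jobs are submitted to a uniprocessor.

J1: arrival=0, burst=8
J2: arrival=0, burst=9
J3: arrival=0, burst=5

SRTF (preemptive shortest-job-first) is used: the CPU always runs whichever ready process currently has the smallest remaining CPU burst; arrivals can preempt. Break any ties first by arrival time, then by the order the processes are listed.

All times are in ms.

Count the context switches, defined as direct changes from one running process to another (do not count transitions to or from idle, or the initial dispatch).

Schedule: | J3 0-5 | J1 5-13 | J2 13-22 |
Completion: J1=13  J2=22  J3=5
Turnaround (C−A): J1=13  J2=22  J3=5

2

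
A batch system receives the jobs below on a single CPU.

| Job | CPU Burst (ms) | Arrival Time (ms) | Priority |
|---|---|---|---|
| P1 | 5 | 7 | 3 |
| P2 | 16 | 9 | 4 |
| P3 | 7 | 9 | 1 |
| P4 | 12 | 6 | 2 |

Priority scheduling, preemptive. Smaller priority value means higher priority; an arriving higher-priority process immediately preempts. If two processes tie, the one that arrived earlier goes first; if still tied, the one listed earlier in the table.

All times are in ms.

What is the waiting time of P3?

0

Gantt: | idle 0-6 | P4 6-9 | P3 9-16 | P4 16-25 | P1 25-30 | P2 30-46 |
Completion: P1=30  P2=46  P3=16  P4=25
Waiting(P3) = turnaround − burst = 7 − 7 = 0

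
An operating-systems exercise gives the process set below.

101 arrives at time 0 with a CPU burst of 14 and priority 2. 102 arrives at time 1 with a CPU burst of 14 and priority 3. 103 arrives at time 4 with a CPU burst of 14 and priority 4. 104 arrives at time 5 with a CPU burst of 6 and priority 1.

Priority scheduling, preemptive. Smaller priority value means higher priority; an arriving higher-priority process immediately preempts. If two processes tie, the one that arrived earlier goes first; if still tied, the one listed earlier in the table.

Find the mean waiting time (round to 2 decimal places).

Timeline: | 101 0-5 | 104 5-11 | 101 11-20 | 102 20-34 | 103 34-48 |
Completion: 101=20  102=34  103=48  104=11
Turnaround (C−A): 101=20  102=33  103=44  104=6
Waiting times: 101=6, 102=19, 103=30, 104=0
Average waiting = (6+19+30+0) / 4 = 55/4 = 13.75

13.75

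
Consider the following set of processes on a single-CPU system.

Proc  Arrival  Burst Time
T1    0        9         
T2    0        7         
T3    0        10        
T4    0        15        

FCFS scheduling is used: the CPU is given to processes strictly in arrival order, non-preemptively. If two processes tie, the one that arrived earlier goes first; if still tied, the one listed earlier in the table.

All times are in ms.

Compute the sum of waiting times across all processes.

Gantt: | T1 0-9 | T2 9-16 | T3 16-26 | T4 26-41 |
Completion: T1=9  T2=16  T3=26  T4=41
Waiting = turnaround − burst: T1=0, T2=9, T3=16, T4=26
Total waiting = 0 + 9 + 16 + 26 = 51

51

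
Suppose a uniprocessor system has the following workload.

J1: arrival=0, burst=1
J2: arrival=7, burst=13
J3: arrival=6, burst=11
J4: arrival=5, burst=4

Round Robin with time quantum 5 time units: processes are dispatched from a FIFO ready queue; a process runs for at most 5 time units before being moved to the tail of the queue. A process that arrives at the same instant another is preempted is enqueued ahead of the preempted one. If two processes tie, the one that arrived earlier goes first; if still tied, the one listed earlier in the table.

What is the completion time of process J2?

33

Gantt: | J1 0-1 | idle 1-5 | J4 5-9 | J3 9-14 | J2 14-19 | J3 19-24 | J2 24-29 | J3 29-30 | J2 30-33 |
Completion: J1=1  J2=33  J3=30  J4=9
Turnaround (C−A): J1=1  J2=26  J3=24  J4=4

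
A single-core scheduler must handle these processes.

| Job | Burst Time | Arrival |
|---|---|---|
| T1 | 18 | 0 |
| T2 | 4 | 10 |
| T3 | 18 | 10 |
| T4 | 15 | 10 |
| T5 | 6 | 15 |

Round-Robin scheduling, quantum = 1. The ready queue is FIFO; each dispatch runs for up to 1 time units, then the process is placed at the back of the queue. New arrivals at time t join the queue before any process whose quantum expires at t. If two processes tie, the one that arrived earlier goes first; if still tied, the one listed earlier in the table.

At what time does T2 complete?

25

Schedule: | T1 0-10 | T2 10-11 | T3 11-12 | T4 12-13 | T1 13-14 | T2 14-15 | T3 15-16 | T4 16-17 | T1 17-18 | T5 18-19 | T2 19-20 | T3 20-21 | T4 21-22 | T1 22-23 | T5 23-24 | T2 24-25 | T3 25-26 | T4 26-27 | T1 27-28 | T5 28-29 | T3 29-30 | T4 30-31 | T1 31-32 | T5 32-33 | T3 33-34 | T4 34-35 | T1 35-36 | T5 36-37 | T3 37-38 | T4 38-39 | T1 39-40 | T5 40-41 | T3 41-42 | T4 42-43 | T1 43-44 | T3 44-45 | T4 45-46 | T3 46-47 | T4 47-48 | T3 48-49 | T4 49-50 | T3 50-51 | T4 51-52 | T3 52-53 | T4 53-54 | T3 54-55 | T4 55-56 | T3 56-57 | T4 57-58 | T3 58-61 |
Completion: T1=44  T2=25  T3=61  T4=58  T5=41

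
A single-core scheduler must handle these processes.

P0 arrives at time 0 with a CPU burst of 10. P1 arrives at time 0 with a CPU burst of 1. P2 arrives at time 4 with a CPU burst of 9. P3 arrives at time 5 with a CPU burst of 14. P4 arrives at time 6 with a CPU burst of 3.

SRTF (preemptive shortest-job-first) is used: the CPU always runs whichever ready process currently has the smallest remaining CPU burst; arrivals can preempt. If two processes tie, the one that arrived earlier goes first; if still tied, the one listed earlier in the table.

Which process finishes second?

P4

Schedule: | P1 0-1 | P0 1-6 | P4 6-9 | P0 9-14 | P2 14-23 | P3 23-37 |
Completion: P0=14  P1=1  P2=23  P3=37  P4=9
Turnaround (C−A): P0=14  P1=1  P2=19  P3=32  P4=3
Finish order: P1 → P4 → P0 → P2 → P3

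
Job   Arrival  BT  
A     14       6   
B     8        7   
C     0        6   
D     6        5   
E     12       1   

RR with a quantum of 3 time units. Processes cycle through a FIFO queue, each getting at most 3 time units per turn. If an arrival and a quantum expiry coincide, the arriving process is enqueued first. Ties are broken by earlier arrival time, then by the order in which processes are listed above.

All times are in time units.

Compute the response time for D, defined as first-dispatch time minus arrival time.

0

Timeline: | C 0-6 | D 6-9 | B 9-12 | D 12-14 | E 14-15 | B 15-18 | A 18-21 | B 21-22 | A 22-25 |
Completion: A=25  B=22  C=6  D=14  E=15
Turnaround (C−A): A=11  B=14  C=6  D=8  E=3
Response(D) = first start − arrival = 6 − 6 = 0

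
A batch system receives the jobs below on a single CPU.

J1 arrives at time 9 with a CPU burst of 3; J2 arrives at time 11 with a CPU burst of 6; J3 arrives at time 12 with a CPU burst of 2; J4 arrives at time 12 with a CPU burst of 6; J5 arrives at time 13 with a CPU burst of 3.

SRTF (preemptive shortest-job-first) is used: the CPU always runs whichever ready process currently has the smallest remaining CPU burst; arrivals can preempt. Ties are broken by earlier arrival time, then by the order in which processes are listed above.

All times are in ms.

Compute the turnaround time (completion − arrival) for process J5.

Gantt: | idle 0-9 | J1 9-12 | J3 12-14 | J5 14-17 | J2 17-23 | J4 23-29 |
Completion: J1=12  J2=23  J3=14  J4=29  J5=17
Turnaround(J5) = completion − arrival = 17 − 13 = 4

4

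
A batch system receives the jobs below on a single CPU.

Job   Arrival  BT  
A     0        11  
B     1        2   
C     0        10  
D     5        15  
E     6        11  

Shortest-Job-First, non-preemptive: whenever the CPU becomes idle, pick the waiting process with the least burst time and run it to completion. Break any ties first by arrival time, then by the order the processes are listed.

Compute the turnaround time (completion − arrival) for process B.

Schedule: | C 0-10 | B 10-12 | A 12-23 | E 23-34 | D 34-49 |
Completion: A=23  B=12  C=10  D=49  E=34
Turnaround(B) = completion − arrival = 12 − 1 = 11

11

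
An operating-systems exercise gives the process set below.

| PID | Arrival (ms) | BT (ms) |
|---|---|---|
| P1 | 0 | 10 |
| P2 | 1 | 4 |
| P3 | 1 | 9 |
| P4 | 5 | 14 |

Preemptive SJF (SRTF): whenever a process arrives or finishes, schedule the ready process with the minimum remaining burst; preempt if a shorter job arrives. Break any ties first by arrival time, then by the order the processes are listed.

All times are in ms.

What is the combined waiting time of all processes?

Gantt: | P1 0-1 | P2 1-5 | P1 5-14 | P3 14-23 | P4 23-37 |
Completion: P1=14  P2=5  P3=23  P4=37
Turnaround (C−A): P1=14  P2=4  P3=22  P4=32
Waiting = turnaround − burst: P1=4, P2=0, P3=13, P4=18
Total waiting = 4 + 0 + 13 + 18 = 35

35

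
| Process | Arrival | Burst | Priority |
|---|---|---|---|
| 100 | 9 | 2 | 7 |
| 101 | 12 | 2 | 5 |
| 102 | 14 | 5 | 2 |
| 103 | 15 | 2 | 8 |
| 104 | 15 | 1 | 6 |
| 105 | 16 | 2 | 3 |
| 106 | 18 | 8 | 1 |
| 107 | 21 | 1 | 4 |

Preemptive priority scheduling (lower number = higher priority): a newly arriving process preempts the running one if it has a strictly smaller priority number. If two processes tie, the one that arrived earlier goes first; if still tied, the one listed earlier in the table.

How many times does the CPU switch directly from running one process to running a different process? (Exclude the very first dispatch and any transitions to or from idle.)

Gantt: | idle 0-9 | 100 9-11 | idle 11-12 | 101 12-14 | 102 14-18 | 106 18-26 | 102 26-27 | 105 27-29 | 107 29-30 | 104 30-31 | 103 31-33 |
Completion: 100=11  101=14  102=27  103=33  104=31  105=29  106=26  107=30
Turnaround (C−A): 100=2  101=2  102=13  103=18  104=16  105=13  106=8  107=9

7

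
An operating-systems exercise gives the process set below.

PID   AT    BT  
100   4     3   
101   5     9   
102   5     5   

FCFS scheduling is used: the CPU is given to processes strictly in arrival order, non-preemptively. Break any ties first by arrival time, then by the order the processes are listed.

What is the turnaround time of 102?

Schedule: | idle 0-4 | 100 4-7 | 101 7-16 | 102 16-21 |
Completion: 100=7  101=16  102=21
Turnaround (C−A): 100=3  101=11  102=16
Turnaround(102) = completion − arrival = 21 − 5 = 16

16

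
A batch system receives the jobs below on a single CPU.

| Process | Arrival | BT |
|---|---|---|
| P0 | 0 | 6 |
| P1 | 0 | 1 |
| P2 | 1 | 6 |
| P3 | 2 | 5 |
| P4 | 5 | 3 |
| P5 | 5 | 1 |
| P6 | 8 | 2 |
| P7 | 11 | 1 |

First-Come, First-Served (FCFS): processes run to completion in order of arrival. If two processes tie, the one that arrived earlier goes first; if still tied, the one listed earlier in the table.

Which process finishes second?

Schedule: | P0 0-6 | P1 6-7 | P2 7-13 | P3 13-18 | P4 18-21 | P5 21-22 | P6 22-24 | P7 24-25 |
Completion: P0=6  P1=7  P2=13  P3=18  P4=21  P5=22  P6=24  P7=25
Turnaround (C−A): P0=6  P1=7  P2=12  P3=16  P4=16  P5=17  P6=16  P7=14
Finish order: P0 → P1 → P2 → P3 → P4 → P5 → P6 → P7

P1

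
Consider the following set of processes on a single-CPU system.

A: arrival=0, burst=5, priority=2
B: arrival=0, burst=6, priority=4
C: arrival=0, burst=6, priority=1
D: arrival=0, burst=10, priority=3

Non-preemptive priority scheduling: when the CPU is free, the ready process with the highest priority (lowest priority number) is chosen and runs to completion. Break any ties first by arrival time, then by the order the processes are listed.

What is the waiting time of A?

6

Gantt: | C 0-6 | A 6-11 | D 11-21 | B 21-27 |
Completion: A=11  B=27  C=6  D=21
Turnaround (C−A): A=11  B=27  C=6  D=21
Waiting(A) = turnaround − burst = 11 − 5 = 6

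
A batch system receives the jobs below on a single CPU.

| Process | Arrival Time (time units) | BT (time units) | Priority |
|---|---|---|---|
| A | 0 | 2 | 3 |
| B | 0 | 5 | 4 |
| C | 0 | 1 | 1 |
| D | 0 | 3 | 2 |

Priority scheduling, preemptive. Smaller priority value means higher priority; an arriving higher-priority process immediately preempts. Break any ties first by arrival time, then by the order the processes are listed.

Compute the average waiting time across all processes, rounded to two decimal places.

Schedule: | C 0-1 | D 1-4 | A 4-6 | B 6-11 |
Completion: A=6  B=11  C=1  D=4
Turnaround (C−A): A=6  B=11  C=1  D=4
Waiting times: A=4, B=6, C=0, D=1
Average waiting = (4+6+0+1) / 4 = 11/4 = 2.75

2.75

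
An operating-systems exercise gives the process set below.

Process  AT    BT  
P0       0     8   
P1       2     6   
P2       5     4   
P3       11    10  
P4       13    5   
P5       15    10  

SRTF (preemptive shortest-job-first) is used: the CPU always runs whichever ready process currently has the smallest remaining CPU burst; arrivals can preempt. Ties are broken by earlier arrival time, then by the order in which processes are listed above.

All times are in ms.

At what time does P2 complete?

12

Schedule: | P0 0-8 | P2 8-12 | P1 12-18 | P4 18-23 | P3 23-33 | P5 33-43 |
Completion: P0=8  P1=18  P2=12  P3=33  P4=23  P5=43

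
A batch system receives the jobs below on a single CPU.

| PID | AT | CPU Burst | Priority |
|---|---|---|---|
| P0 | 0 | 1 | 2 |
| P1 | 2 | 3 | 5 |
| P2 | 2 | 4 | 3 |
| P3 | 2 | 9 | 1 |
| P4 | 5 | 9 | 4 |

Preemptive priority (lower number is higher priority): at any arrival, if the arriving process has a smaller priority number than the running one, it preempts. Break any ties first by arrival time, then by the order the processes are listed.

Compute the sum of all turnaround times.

Gantt: | P0 0-1 | idle 1-2 | P3 2-11 | P2 11-15 | P4 15-24 | P1 24-27 |
Completion: P0=1  P1=27  P2=15  P3=11  P4=24
Turnaround (C−A): P0=1  P1=25  P2=13  P3=9  P4=19
Turnaround = completion − arrival: P0=1, P1=25, P2=13, P3=9, P4=19
Total turnaround = 1 + 25 + 13 + 9 + 19 = 67

67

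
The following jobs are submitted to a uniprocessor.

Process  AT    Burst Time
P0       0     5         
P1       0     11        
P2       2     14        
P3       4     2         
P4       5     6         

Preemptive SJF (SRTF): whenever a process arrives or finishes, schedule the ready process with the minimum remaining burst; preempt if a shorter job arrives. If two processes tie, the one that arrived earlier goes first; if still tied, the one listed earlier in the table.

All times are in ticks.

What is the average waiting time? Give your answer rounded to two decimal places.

Gantt: | P0 0-5 | P3 5-7 | P4 7-13 | P1 13-24 | P2 24-38 |
Completion: P0=5  P1=24  P2=38  P3=7  P4=13
Waiting times: P0=0, P1=13, P2=22, P3=1, P4=2
Average waiting = (0+13+22+1+2) / 5 = 38/5 = 7.60

7.60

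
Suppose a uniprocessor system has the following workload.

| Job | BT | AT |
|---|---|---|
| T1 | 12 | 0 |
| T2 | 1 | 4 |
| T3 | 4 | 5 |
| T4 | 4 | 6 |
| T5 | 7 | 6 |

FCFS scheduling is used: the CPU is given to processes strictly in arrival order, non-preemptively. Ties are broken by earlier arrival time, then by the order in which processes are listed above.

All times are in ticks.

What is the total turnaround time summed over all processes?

Gantt: | T1 0-12 | T2 12-13 | T3 13-17 | T4 17-21 | T5 21-28 |
Completion: T1=12  T2=13  T3=17  T4=21  T5=28
Turnaround (C−A): T1=12  T2=9  T3=12  T4=15  T5=22
Turnaround = completion − arrival: T1=12, T2=9, T3=12, T4=15, T5=22
Total turnaround = 12 + 9 + 12 + 15 + 22 = 70

70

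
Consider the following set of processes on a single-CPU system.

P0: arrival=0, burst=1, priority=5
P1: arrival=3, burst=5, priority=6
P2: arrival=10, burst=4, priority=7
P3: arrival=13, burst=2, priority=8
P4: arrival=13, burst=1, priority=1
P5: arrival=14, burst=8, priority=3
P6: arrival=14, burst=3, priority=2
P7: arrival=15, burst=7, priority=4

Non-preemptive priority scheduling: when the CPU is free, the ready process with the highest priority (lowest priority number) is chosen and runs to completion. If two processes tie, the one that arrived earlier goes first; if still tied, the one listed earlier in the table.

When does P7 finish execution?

33

Schedule: | P0 0-1 | idle 1-3 | P1 3-8 | idle 8-10 | P2 10-14 | P4 14-15 | P6 15-18 | P5 18-26 | P7 26-33 | P3 33-35 |
Completion: P0=1  P1=8  P2=14  P3=35  P4=15  P5=26  P6=18  P7=33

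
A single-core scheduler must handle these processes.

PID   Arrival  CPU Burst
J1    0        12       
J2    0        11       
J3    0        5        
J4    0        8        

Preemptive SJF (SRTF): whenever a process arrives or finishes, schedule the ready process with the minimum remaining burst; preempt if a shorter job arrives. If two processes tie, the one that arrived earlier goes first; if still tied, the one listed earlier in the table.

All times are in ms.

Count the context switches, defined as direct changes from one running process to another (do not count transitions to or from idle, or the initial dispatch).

Timeline: | J3 0-5 | J4 5-13 | J2 13-24 | J1 24-36 |
Completion: J1=36  J2=24  J3=5  J4=13

3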